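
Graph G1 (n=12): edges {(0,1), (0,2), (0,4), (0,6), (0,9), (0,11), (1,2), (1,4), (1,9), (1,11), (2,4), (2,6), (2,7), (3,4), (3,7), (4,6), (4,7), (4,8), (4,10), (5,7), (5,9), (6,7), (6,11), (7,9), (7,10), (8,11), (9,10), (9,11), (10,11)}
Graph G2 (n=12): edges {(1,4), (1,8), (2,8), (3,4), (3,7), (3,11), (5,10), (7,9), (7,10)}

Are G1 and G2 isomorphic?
No, not isomorphic

The graphs are NOT isomorphic.

Connected components of G1: 1 component(s) with vertex sets [[0, 1, 2, 3, 4, 5, 6, 7, 8, 9, 10, 11]], sizes [12].
Connected components of G2: 3 component(s) with vertex sets [[0], [6], [1, 2, 3, 4, 5, 7, 8, 9, 10, 11]], sizes [1, 1, 10].
The number of connected components (and the multiset of component sizes) is an isomorphism invariant — an isomorphism maps each component of G1 bijectively onto a component of G2. Since G1 has 1 component(s) and G2 has 3, they cannot be isomorphic.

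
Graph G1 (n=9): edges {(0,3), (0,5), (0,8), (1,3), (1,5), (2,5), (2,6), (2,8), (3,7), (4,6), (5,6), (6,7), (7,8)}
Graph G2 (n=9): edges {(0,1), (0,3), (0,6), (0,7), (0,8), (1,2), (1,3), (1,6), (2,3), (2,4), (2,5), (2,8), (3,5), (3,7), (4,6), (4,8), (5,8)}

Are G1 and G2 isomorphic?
No, not isomorphic

The graphs are NOT isomorphic.

Degrees in G1: deg(0)=3, deg(1)=2, deg(2)=3, deg(3)=3, deg(4)=1, deg(5)=4, deg(6)=4, deg(7)=3, deg(8)=3.
Sorted degree sequence of G1: [4, 4, 3, 3, 3, 3, 3, 2, 1].
Degrees in G2: deg(0)=5, deg(1)=4, deg(2)=5, deg(3)=5, deg(4)=3, deg(5)=3, deg(6)=3, deg(7)=2, deg(8)=4.
Sorted degree sequence of G2: [5, 5, 5, 4, 4, 3, 3, 3, 2].
The (sorted) degree sequence is an isomorphism invariant, so since G1 and G2 have different degree sequences they cannot be isomorphic.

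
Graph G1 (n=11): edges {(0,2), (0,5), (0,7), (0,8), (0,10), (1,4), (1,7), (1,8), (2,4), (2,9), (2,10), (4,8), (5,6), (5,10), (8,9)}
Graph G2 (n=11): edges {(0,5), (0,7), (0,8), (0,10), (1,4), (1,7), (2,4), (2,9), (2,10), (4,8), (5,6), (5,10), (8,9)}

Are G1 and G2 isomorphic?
No, not isomorphic

The graphs are NOT isomorphic.

Counting edges: G1 has 15 edge(s); G2 has 13 edge(s).
Edge count is an isomorphism invariant (a bijection on vertices induces a bijection on edges), so differing edge counts rule out isomorphism.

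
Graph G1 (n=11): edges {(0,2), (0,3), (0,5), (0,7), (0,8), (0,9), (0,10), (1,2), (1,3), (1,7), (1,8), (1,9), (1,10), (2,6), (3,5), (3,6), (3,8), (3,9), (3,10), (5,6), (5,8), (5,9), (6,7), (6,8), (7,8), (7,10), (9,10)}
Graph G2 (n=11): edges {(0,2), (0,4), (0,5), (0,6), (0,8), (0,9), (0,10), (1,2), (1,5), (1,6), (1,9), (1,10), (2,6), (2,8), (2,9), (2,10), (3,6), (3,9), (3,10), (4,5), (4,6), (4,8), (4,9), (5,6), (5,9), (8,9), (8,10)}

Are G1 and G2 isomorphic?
Yes, isomorphic

The graphs are isomorphic.
One valid mapping φ: V(G1) → V(G2): 0→9, 1→6, 2→3, 3→0, 4→7, 5→8, 6→10, 7→1, 8→2, 9→4, 10→5

Verify φ preserves adjacency — for each edge of G1, its image is an edge of G2:
  (0,2) → (φ(0),φ(2)) = (3,9) ∈ E(G2) ✓
  (0,3) → (φ(0),φ(3)) = (0,9) ∈ E(G2) ✓
  (0,5) → (φ(0),φ(5)) = (8,9) ∈ E(G2) ✓
  (0,7) → (φ(0),φ(7)) = (1,9) ∈ E(G2) ✓
  (0,8) → (φ(0),φ(8)) = (2,9) ∈ E(G2) ✓
  (0,9) → (φ(0),φ(9)) = (4,9) ∈ E(G2) ✓
  (0,10) → (φ(0),φ(10)) = (5,9) ∈ E(G2) ✓
  (1,2) → (φ(1),φ(2)) = (3,6) ∈ E(G2) ✓
  (1,3) → (φ(1),φ(3)) = (0,6) ∈ E(G2) ✓
  (1,7) → (φ(1),φ(7)) = (1,6) ∈ E(G2) ✓
  (1,8) → (φ(1),φ(8)) = (2,6) ∈ E(G2) ✓
  (1,9) → (φ(1),φ(9)) = (4,6) ∈ E(G2) ✓
  (1,10) → (φ(1),φ(10)) = (5,6) ∈ E(G2) ✓
  (2,6) → (φ(2),φ(6)) = (3,10) ∈ E(G2) ✓
  (3,5) → (φ(3),φ(5)) = (0,8) ∈ E(G2) ✓
  (3,6) → (φ(3),φ(6)) = (0,10) ∈ E(G2) ✓
  (3,8) → (φ(3),φ(8)) = (0,2) ∈ E(G2) ✓
  (3,9) → (φ(3),φ(9)) = (0,4) ∈ E(G2) ✓
  (3,10) → (φ(3),φ(10)) = (0,5) ∈ E(G2) ✓
  (5,6) → (φ(5),φ(6)) = (8,10) ∈ E(G2) ✓
  (5,8) → (φ(5),φ(8)) = (2,8) ∈ E(G2) ✓
  (5,9) → (φ(5),φ(9)) = (4,8) ∈ E(G2) ✓
  (6,7) → (φ(6),φ(7)) = (1,10) ∈ E(G2) ✓
  (6,8) → (φ(6),φ(8)) = (2,10) ∈ E(G2) ✓
  (7,8) → (φ(7),φ(8)) = (1,2) ∈ E(G2) ✓
  (7,10) → (φ(7),φ(10)) = (1,5) ∈ E(G2) ✓
  (9,10) → (φ(9),φ(10)) = (4,5) ∈ E(G2) ✓
All 27 edges of G1 map to edges of G2, and |E(G1)| = |E(G2)| = 27, so φ is a bijection on edges as well as vertices. Hence G1 ≅ G2.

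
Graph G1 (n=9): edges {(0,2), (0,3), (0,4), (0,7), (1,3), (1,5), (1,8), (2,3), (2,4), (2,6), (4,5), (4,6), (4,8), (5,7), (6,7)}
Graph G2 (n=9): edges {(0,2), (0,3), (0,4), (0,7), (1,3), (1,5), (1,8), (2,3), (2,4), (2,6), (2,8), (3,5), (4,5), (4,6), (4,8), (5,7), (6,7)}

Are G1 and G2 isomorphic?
No, not isomorphic

The graphs are NOT isomorphic.

Counting edges: G1 has 15 edge(s); G2 has 17 edge(s).
Edge count is an isomorphism invariant (a bijection on vertices induces a bijection on edges), so differing edge counts rule out isomorphism.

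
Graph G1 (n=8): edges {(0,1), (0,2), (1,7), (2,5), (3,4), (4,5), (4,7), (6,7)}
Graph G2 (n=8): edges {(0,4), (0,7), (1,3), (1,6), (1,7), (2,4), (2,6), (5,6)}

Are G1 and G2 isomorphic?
Yes, isomorphic

The graphs are isomorphic.
One valid mapping φ: V(G1) → V(G2): 0→0, 1→7, 2→4, 3→5, 4→6, 5→2, 6→3, 7→1

Verify φ preserves adjacency — for each edge of G1, its image is an edge of G2:
  (0,1) → (φ(0),φ(1)) = (0,7) ∈ E(G2) ✓
  (0,2) → (φ(0),φ(2)) = (0,4) ∈ E(G2) ✓
  (1,7) → (φ(1),φ(7)) = (1,7) ∈ E(G2) ✓
  (2,5) → (φ(2),φ(5)) = (2,4) ∈ E(G2) ✓
  (3,4) → (φ(3),φ(4)) = (5,6) ∈ E(G2) ✓
  (4,5) → (φ(4),φ(5)) = (2,6) ∈ E(G2) ✓
  (4,7) → (φ(4),φ(7)) = (1,6) ∈ E(G2) ✓
  (6,7) → (φ(6),φ(7)) = (1,3) ∈ E(G2) ✓
All 8 edges of G1 map to edges of G2, and |E(G1)| = |E(G2)| = 8, so φ is a bijection on edges as well as vertices. Hence G1 ≅ G2.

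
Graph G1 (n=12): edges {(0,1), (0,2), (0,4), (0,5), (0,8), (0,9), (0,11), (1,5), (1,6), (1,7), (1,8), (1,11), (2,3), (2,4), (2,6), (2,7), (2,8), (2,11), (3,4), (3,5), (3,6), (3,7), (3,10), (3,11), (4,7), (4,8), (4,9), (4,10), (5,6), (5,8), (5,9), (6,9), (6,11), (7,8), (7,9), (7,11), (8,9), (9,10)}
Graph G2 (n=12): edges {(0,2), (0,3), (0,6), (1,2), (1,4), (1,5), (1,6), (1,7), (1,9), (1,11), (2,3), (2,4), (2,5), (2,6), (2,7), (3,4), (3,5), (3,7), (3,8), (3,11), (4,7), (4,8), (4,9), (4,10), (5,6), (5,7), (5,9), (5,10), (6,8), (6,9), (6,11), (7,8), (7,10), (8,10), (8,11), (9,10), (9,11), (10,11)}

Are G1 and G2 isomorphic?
Yes, isomorphic

The graphs are isomorphic.
One valid mapping φ: V(G1) → V(G2): 0→4, 1→10, 2→1, 3→6, 4→2, 5→8, 6→11, 7→5, 8→7, 9→3, 10→0, 11→9

Verify φ preserves adjacency — for each edge of G1, its image is an edge of G2:
  (0,1) → (φ(0),φ(1)) = (4,10) ∈ E(G2) ✓
  (0,2) → (φ(0),φ(2)) = (1,4) ∈ E(G2) ✓
  (0,4) → (φ(0),φ(4)) = (2,4) ∈ E(G2) ✓
  (0,5) → (φ(0),φ(5)) = (4,8) ∈ E(G2) ✓
  (0,8) → (φ(0),φ(8)) = (4,7) ∈ E(G2) ✓
  (0,9) → (φ(0),φ(9)) = (3,4) ∈ E(G2) ✓
  (0,11) → (φ(0),φ(11)) = (4,9) ∈ E(G2) ✓
  (1,5) → (φ(1),φ(5)) = (8,10) ∈ E(G2) ✓
  (1,6) → (φ(1),φ(6)) = (10,11) ∈ E(G2) ✓
  (1,7) → (φ(1),φ(7)) = (5,10) ∈ E(G2) ✓
  (1,8) → (φ(1),φ(8)) = (7,10) ∈ E(G2) ✓
  (1,11) → (φ(1),φ(11)) = (9,10) ∈ E(G2) ✓
  (2,3) → (φ(2),φ(3)) = (1,6) ∈ E(G2) ✓
  (2,4) → (φ(2),φ(4)) = (1,2) ∈ E(G2) ✓
  (2,6) → (φ(2),φ(6)) = (1,11) ∈ E(G2) ✓
  (2,7) → (φ(2),φ(7)) = (1,5) ∈ E(G2) ✓
  (2,8) → (φ(2),φ(8)) = (1,7) ∈ E(G2) ✓
  (2,11) → (φ(2),φ(11)) = (1,9) ∈ E(G2) ✓
  (3,4) → (φ(3),φ(4)) = (2,6) ∈ E(G2) ✓
  (3,5) → (φ(3),φ(5)) = (6,8) ∈ E(G2) ✓
  (3,6) → (φ(3),φ(6)) = (6,11) ∈ E(G2) ✓
  (3,7) → (φ(3),φ(7)) = (5,6) ∈ E(G2) ✓
  (3,10) → (φ(3),φ(10)) = (0,6) ∈ E(G2) ✓
  (3,11) → (φ(3),φ(11)) = (6,9) ∈ E(G2) ✓
  (4,7) → (φ(4),φ(7)) = (2,5) ∈ E(G2) ✓
  (4,8) → (φ(4),φ(8)) = (2,7) ∈ E(G2) ✓
  (4,9) → (φ(4),φ(9)) = (2,3) ∈ E(G2) ✓
  (4,10) → (φ(4),φ(10)) = (0,2) ∈ E(G2) ✓
  (5,6) → (φ(5),φ(6)) = (8,11) ∈ E(G2) ✓
  (5,8) → (φ(5),φ(8)) = (7,8) ∈ E(G2) ✓
  (5,9) → (φ(5),φ(9)) = (3,8) ∈ E(G2) ✓
  (6,9) → (φ(6),φ(9)) = (3,11) ∈ E(G2) ✓
  (6,11) → (φ(6),φ(11)) = (9,11) ∈ E(G2) ✓
  (7,8) → (φ(7),φ(8)) = (5,7) ∈ E(G2) ✓
  (7,9) → (φ(7),φ(9)) = (3,5) ∈ E(G2) ✓
  (7,11) → (φ(7),φ(11)) = (5,9) ∈ E(G2) ✓
  (8,9) → (φ(8),φ(9)) = (3,7) ∈ E(G2) ✓
  (9,10) → (φ(9),φ(10)) = (0,3) ∈ E(G2) ✓
All 38 edges of G1 map to edges of G2, and |E(G1)| = |E(G2)| = 38, so φ is a bijection on edges as well as vertices. Hence G1 ≅ G2.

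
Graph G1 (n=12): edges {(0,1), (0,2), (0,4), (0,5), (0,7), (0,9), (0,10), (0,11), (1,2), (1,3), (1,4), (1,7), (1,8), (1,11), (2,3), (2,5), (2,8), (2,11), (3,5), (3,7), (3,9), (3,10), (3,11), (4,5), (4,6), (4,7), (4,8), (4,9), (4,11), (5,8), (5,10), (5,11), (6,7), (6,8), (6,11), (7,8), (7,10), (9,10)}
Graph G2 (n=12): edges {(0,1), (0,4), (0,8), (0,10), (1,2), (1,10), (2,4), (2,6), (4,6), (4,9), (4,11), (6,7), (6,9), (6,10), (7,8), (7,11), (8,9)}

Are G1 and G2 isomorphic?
No, not isomorphic

The graphs are NOT isomorphic.

Degrees in G1: deg(0)=8, deg(1)=7, deg(2)=6, deg(3)=7, deg(4)=8, deg(5)=7, deg(6)=4, deg(7)=7, deg(8)=6, deg(9)=4, deg(10)=5, deg(11)=7.
Sorted degree sequence of G1: [8, 8, 7, 7, 7, 7, 7, 6, 6, 5, 4, 4].
Degrees in G2: deg(0)=4, deg(1)=3, deg(2)=3, deg(3)=0, deg(4)=5, deg(5)=0, deg(6)=5, deg(7)=3, deg(8)=3, deg(9)=3, deg(10)=3, deg(11)=2.
Sorted degree sequence of G2: [5, 5, 4, 3, 3, 3, 3, 3, 3, 2, 0, 0].
The (sorted) degree sequence is an isomorphism invariant, so since G1 and G2 have different degree sequences they cannot be isomorphic.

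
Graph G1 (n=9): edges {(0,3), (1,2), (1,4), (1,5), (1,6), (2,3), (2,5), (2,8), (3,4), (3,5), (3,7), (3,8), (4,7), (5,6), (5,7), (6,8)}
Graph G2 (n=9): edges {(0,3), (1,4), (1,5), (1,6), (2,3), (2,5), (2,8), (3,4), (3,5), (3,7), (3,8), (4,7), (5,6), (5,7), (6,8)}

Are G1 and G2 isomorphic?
No, not isomorphic

The graphs are NOT isomorphic.

Counting edges: G1 has 16 edge(s); G2 has 15 edge(s).
Edge count is an isomorphism invariant (a bijection on vertices induces a bijection on edges), so differing edge counts rule out isomorphism.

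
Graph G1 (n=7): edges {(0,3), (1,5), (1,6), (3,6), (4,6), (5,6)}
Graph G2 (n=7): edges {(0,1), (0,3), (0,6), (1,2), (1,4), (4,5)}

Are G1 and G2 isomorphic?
No, not isomorphic

The graphs are NOT isomorphic.

Counting triangles (3-cliques): G1 has 1, G2 has 0.
Triangle count is an isomorphism invariant, so differing triangle counts rule out isomorphism.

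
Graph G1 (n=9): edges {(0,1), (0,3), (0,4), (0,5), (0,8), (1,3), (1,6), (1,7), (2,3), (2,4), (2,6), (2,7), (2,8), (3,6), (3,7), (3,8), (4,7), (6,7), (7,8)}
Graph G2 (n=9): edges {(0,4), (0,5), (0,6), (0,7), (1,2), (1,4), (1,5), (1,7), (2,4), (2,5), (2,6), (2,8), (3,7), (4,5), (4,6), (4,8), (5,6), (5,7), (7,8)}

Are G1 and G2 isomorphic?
Yes, isomorphic

The graphs are isomorphic.
One valid mapping φ: V(G1) → V(G2): 0→7, 1→0, 2→2, 3→5, 4→8, 5→3, 6→6, 7→4, 8→1

Verify φ preserves adjacency — for each edge of G1, its image is an edge of G2:
  (0,1) → (φ(0),φ(1)) = (0,7) ∈ E(G2) ✓
  (0,3) → (φ(0),φ(3)) = (5,7) ∈ E(G2) ✓
  (0,4) → (φ(0),φ(4)) = (7,8) ∈ E(G2) ✓
  (0,5) → (φ(0),φ(5)) = (3,7) ∈ E(G2) ✓
  (0,8) → (φ(0),φ(8)) = (1,7) ∈ E(G2) ✓
  (1,3) → (φ(1),φ(3)) = (0,5) ∈ E(G2) ✓
  (1,6) → (φ(1),φ(6)) = (0,6) ∈ E(G2) ✓
  (1,7) → (φ(1),φ(7)) = (0,4) ∈ E(G2) ✓
  (2,3) → (φ(2),φ(3)) = (2,5) ∈ E(G2) ✓
  (2,4) → (φ(2),φ(4)) = (2,8) ∈ E(G2) ✓
  (2,6) → (φ(2),φ(6)) = (2,6) ∈ E(G2) ✓
  (2,7) → (φ(2),φ(7)) = (2,4) ∈ E(G2) ✓
  (2,8) → (φ(2),φ(8)) = (1,2) ∈ E(G2) ✓
  (3,6) → (φ(3),φ(6)) = (5,6) ∈ E(G2) ✓
  (3,7) → (φ(3),φ(7)) = (4,5) ∈ E(G2) ✓
  (3,8) → (φ(3),φ(8)) = (1,5) ∈ E(G2) ✓
  (4,7) → (φ(4),φ(7)) = (4,8) ∈ E(G2) ✓
  (6,7) → (φ(6),φ(7)) = (4,6) ∈ E(G2) ✓
  (7,8) → (φ(7),φ(8)) = (1,4) ∈ E(G2) ✓
All 19 edges of G1 map to edges of G2, and |E(G1)| = |E(G2)| = 19, so φ is a bijection on edges as well as vertices. Hence G1 ≅ G2.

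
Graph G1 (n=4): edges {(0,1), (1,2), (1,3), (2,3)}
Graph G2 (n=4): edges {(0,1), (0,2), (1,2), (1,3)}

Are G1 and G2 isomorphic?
Yes, isomorphic

The graphs are isomorphic.
One valid mapping φ: V(G1) → V(G2): 0→3, 1→1, 2→2, 3→0

Verify φ preserves adjacency — for each edge of G1, its image is an edge of G2:
  (0,1) → (φ(0),φ(1)) = (1,3) ∈ E(G2) ✓
  (1,2) → (φ(1),φ(2)) = (1,2) ∈ E(G2) ✓
  (1,3) → (φ(1),φ(3)) = (0,1) ∈ E(G2) ✓
  (2,3) → (φ(2),φ(3)) = (0,2) ∈ E(G2) ✓
All 4 edges of G1 map to edges of G2, and |E(G1)| = |E(G2)| = 4, so φ is a bijection on edges as well as vertices. Hence G1 ≅ G2.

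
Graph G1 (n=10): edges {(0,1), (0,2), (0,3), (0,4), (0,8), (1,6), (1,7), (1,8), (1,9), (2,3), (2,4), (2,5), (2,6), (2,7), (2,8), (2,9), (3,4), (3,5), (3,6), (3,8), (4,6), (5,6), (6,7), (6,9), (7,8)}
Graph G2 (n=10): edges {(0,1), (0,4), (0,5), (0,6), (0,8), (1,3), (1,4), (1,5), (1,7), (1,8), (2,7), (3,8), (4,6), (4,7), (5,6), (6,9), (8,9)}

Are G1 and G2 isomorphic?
No, not isomorphic

The graphs are NOT isomorphic.

Degrees in G1: deg(0)=5, deg(1)=5, deg(2)=8, deg(3)=6, deg(4)=4, deg(5)=3, deg(6)=7, deg(7)=4, deg(8)=5, deg(9)=3.
Sorted degree sequence of G1: [8, 7, 6, 5, 5, 5, 4, 4, 3, 3].
Degrees in G2: deg(0)=5, deg(1)=6, deg(2)=1, deg(3)=2, deg(4)=4, deg(5)=3, deg(6)=4, deg(7)=3, deg(8)=4, deg(9)=2.
Sorted degree sequence of G2: [6, 5, 4, 4, 4, 3, 3, 2, 2, 1].
The (sorted) degree sequence is an isomorphism invariant, so since G1 and G2 have different degree sequences they cannot be isomorphic.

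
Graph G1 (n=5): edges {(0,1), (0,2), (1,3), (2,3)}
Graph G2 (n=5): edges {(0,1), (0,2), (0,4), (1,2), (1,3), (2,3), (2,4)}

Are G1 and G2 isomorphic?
No, not isomorphic

The graphs are NOT isomorphic.

Counting triangles (3-cliques): G1 has 0, G2 has 3.
Triangle count is an isomorphism invariant, so differing triangle counts rule out isomorphism.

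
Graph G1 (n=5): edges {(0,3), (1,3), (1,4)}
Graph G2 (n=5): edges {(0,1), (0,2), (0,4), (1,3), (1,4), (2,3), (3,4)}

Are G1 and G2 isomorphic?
No, not isomorphic

The graphs are NOT isomorphic.

Degrees in G1: deg(0)=1, deg(1)=2, deg(2)=0, deg(3)=2, deg(4)=1.
Sorted degree sequence of G1: [2, 2, 1, 1, 0].
Degrees in G2: deg(0)=3, deg(1)=3, deg(2)=2, deg(3)=3, deg(4)=3.
Sorted degree sequence of G2: [3, 3, 3, 3, 2].
The (sorted) degree sequence is an isomorphism invariant, so since G1 and G2 have different degree sequences they cannot be isomorphic.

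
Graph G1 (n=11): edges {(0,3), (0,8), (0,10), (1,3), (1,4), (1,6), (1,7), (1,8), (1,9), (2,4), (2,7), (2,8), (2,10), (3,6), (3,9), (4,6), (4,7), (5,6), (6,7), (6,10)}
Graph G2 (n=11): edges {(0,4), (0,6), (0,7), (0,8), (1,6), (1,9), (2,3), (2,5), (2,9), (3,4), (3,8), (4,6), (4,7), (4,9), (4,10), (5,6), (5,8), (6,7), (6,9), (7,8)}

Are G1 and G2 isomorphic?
Yes, isomorphic

The graphs are isomorphic.
One valid mapping φ: V(G1) → V(G2): 0→2, 1→6, 2→8, 3→9, 4→7, 5→10, 6→4, 7→0, 8→5, 9→1, 10→3

Verify φ preserves adjacency — for each edge of G1, its image is an edge of G2:
  (0,3) → (φ(0),φ(3)) = (2,9) ∈ E(G2) ✓
  (0,8) → (φ(0),φ(8)) = (2,5) ∈ E(G2) ✓
  (0,10) → (φ(0),φ(10)) = (2,3) ∈ E(G2) ✓
  (1,3) → (φ(1),φ(3)) = (6,9) ∈ E(G2) ✓
  (1,4) → (φ(1),φ(4)) = (6,7) ∈ E(G2) ✓
  (1,6) → (φ(1),φ(6)) = (4,6) ∈ E(G2) ✓
  (1,7) → (φ(1),φ(7)) = (0,6) ∈ E(G2) ✓
  (1,8) → (φ(1),φ(8)) = (5,6) ∈ E(G2) ✓
  (1,9) → (φ(1),φ(9)) = (1,6) ∈ E(G2) ✓
  (2,4) → (φ(2),φ(4)) = (7,8) ∈ E(G2) ✓
  (2,7) → (φ(2),φ(7)) = (0,8) ∈ E(G2) ✓
  (2,8) → (φ(2),φ(8)) = (5,8) ∈ E(G2) ✓
  (2,10) → (φ(2),φ(10)) = (3,8) ∈ E(G2) ✓
  (3,6) → (φ(3),φ(6)) = (4,9) ∈ E(G2) ✓
  (3,9) → (φ(3),φ(9)) = (1,9) ∈ E(G2) ✓
  (4,6) → (φ(4),φ(6)) = (4,7) ∈ E(G2) ✓
  (4,7) → (φ(4),φ(7)) = (0,7) ∈ E(G2) ✓
  (5,6) → (φ(5),φ(6)) = (4,10) ∈ E(G2) ✓
  (6,7) → (φ(6),φ(7)) = (0,4) ∈ E(G2) ✓
  (6,10) → (φ(6),φ(10)) = (3,4) ∈ E(G2) ✓
All 20 edges of G1 map to edges of G2, and |E(G1)| = |E(G2)| = 20, so φ is a bijection on edges as well as vertices. Hence G1 ≅ G2.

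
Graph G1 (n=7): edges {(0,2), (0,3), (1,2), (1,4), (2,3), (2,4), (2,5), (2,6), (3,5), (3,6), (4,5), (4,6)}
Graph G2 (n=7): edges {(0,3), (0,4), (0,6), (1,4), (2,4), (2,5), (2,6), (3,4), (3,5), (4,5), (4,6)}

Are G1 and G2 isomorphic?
No, not isomorphic

The graphs are NOT isomorphic.

Degrees in G1: deg(0)=2, deg(1)=2, deg(2)=6, deg(3)=4, deg(4)=4, deg(5)=3, deg(6)=3.
Sorted degree sequence of G1: [6, 4, 4, 3, 3, 2, 2].
Degrees in G2: deg(0)=3, deg(1)=1, deg(2)=3, deg(3)=3, deg(4)=6, deg(5)=3, deg(6)=3.
Sorted degree sequence of G2: [6, 3, 3, 3, 3, 3, 1].
The (sorted) degree sequence is an isomorphism invariant, so since G1 and G2 have different degree sequences they cannot be isomorphic.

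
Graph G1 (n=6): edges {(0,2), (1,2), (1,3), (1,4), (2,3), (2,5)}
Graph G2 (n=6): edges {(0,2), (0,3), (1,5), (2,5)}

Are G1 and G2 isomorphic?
No, not isomorphic

The graphs are NOT isomorphic.

Counting triangles (3-cliques): G1 has 1, G2 has 0.
Triangle count is an isomorphism invariant, so differing triangle counts rule out isomorphism.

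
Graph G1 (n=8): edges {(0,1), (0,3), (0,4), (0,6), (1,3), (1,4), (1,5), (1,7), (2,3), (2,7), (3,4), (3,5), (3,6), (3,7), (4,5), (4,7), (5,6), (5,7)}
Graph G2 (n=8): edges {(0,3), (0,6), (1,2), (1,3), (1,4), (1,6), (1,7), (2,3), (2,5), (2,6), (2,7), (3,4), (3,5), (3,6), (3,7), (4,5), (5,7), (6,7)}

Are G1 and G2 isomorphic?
Yes, isomorphic

The graphs are isomorphic.
One valid mapping φ: V(G1) → V(G2): 0→5, 1→2, 2→0, 3→3, 4→7, 5→1, 6→4, 7→6

Verify φ preserves adjacency — for each edge of G1, its image is an edge of G2:
  (0,1) → (φ(0),φ(1)) = (2,5) ∈ E(G2) ✓
  (0,3) → (φ(0),φ(3)) = (3,5) ∈ E(G2) ✓
  (0,4) → (φ(0),φ(4)) = (5,7) ∈ E(G2) ✓
  (0,6) → (φ(0),φ(6)) = (4,5) ∈ E(G2) ✓
  (1,3) → (φ(1),φ(3)) = (2,3) ∈ E(G2) ✓
  (1,4) → (φ(1),φ(4)) = (2,7) ∈ E(G2) ✓
  (1,5) → (φ(1),φ(5)) = (1,2) ∈ E(G2) ✓
  (1,7) → (φ(1),φ(7)) = (2,6) ∈ E(G2) ✓
  (2,3) → (φ(2),φ(3)) = (0,3) ∈ E(G2) ✓
  (2,7) → (φ(2),φ(7)) = (0,6) ∈ E(G2) ✓
  (3,4) → (φ(3),φ(4)) = (3,7) ∈ E(G2) ✓
  (3,5) → (φ(3),φ(5)) = (1,3) ∈ E(G2) ✓
  (3,6) → (φ(3),φ(6)) = (3,4) ∈ E(G2) ✓
  (3,7) → (φ(3),φ(7)) = (3,6) ∈ E(G2) ✓
  (4,5) → (φ(4),φ(5)) = (1,7) ∈ E(G2) ✓
  (4,7) → (φ(4),φ(7)) = (6,7) ∈ E(G2) ✓
  (5,6) → (φ(5),φ(6)) = (1,4) ∈ E(G2) ✓
  (5,7) → (φ(5),φ(7)) = (1,6) ∈ E(G2) ✓
All 18 edges of G1 map to edges of G2, and |E(G1)| = |E(G2)| = 18, so φ is a bijection on edges as well as vertices. Hence G1 ≅ G2.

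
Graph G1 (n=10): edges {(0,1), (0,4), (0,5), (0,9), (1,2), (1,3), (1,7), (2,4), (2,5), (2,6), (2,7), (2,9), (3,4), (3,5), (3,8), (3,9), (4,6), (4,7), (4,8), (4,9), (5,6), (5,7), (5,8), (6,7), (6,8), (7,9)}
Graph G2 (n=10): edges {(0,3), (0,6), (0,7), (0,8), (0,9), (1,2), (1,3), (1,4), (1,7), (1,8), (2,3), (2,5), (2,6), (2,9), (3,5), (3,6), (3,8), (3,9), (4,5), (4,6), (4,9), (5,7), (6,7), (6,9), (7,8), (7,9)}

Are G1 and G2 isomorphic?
Yes, isomorphic

The graphs are isomorphic.
One valid mapping φ: V(G1) → V(G2): 0→5, 1→4, 2→9, 3→1, 4→3, 5→7, 6→0, 7→6, 8→8, 9→2

Verify φ preserves adjacency — for each edge of G1, its image is an edge of G2:
  (0,1) → (φ(0),φ(1)) = (4,5) ∈ E(G2) ✓
  (0,4) → (φ(0),φ(4)) = (3,5) ∈ E(G2) ✓
  (0,5) → (φ(0),φ(5)) = (5,7) ∈ E(G2) ✓
  (0,9) → (φ(0),φ(9)) = (2,5) ∈ E(G2) ✓
  (1,2) → (φ(1),φ(2)) = (4,9) ∈ E(G2) ✓
  (1,3) → (φ(1),φ(3)) = (1,4) ∈ E(G2) ✓
  (1,7) → (φ(1),φ(7)) = (4,6) ∈ E(G2) ✓
  (2,4) → (φ(2),φ(4)) = (3,9) ∈ E(G2) ✓
  (2,5) → (φ(2),φ(5)) = (7,9) ∈ E(G2) ✓
  (2,6) → (φ(2),φ(6)) = (0,9) ∈ E(G2) ✓
  (2,7) → (φ(2),φ(7)) = (6,9) ∈ E(G2) ✓
  (2,9) → (φ(2),φ(9)) = (2,9) ∈ E(G2) ✓
  (3,4) → (φ(3),φ(4)) = (1,3) ∈ E(G2) ✓
  (3,5) → (φ(3),φ(5)) = (1,7) ∈ E(G2) ✓
  (3,8) → (φ(3),φ(8)) = (1,8) ∈ E(G2) ✓
  (3,9) → (φ(3),φ(9)) = (1,2) ∈ E(G2) ✓
  (4,6) → (φ(4),φ(6)) = (0,3) ∈ E(G2) ✓
  (4,7) → (φ(4),φ(7)) = (3,6) ∈ E(G2) ✓
  (4,8) → (φ(4),φ(8)) = (3,8) ∈ E(G2) ✓
  (4,9) → (φ(4),φ(9)) = (2,3) ∈ E(G2) ✓
  (5,6) → (φ(5),φ(6)) = (0,7) ∈ E(G2) ✓
  (5,7) → (φ(5),φ(7)) = (6,7) ∈ E(G2) ✓
  (5,8) → (φ(5),φ(8)) = (7,8) ∈ E(G2) ✓
  (6,7) → (φ(6),φ(7)) = (0,6) ∈ E(G2) ✓
  (6,8) → (φ(6),φ(8)) = (0,8) ∈ E(G2) ✓
  (7,9) → (φ(7),φ(9)) = (2,6) ∈ E(G2) ✓
All 26 edges of G1 map to edges of G2, and |E(G1)| = |E(G2)| = 26, so φ is a bijection on edges as well as vertices. Hence G1 ≅ G2.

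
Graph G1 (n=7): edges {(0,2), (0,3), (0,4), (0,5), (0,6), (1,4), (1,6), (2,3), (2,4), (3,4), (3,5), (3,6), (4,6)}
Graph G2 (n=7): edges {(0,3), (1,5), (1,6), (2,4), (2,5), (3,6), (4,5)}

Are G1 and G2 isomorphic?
No, not isomorphic

The graphs are NOT isomorphic.

Counting triangles (3-cliques): G1 has 9, G2 has 1.
Triangle count is an isomorphism invariant, so differing triangle counts rule out isomorphism.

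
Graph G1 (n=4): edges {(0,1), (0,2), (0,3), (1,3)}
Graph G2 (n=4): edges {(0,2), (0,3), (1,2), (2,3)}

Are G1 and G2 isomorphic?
Yes, isomorphic

The graphs are isomorphic.
One valid mapping φ: V(G1) → V(G2): 0→2, 1→3, 2→1, 3→0

Verify φ preserves adjacency — for each edge of G1, its image is an edge of G2:
  (0,1) → (φ(0),φ(1)) = (2,3) ∈ E(G2) ✓
  (0,2) → (φ(0),φ(2)) = (1,2) ∈ E(G2) ✓
  (0,3) → (φ(0),φ(3)) = (0,2) ∈ E(G2) ✓
  (1,3) → (φ(1),φ(3)) = (0,3) ∈ E(G2) ✓
All 4 edges of G1 map to edges of G2, and |E(G1)| = |E(G2)| = 4, so φ is a bijection on edges as well as vertices. Hence G1 ≅ G2.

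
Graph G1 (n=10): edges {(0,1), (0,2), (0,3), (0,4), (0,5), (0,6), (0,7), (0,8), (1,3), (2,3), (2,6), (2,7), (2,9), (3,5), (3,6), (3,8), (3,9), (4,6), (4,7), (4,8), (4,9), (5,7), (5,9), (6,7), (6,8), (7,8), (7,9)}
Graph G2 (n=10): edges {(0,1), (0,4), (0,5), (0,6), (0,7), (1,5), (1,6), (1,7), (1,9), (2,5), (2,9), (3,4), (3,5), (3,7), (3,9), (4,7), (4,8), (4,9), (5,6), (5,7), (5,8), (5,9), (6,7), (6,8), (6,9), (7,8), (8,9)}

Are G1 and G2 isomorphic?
Yes, isomorphic

The graphs are isomorphic.
One valid mapping φ: V(G1) → V(G2): 0→5, 1→2, 2→8, 3→9, 4→0, 5→3, 6→6, 7→7, 8→1, 9→4

Verify φ preserves adjacency — for each edge of G1, its image is an edge of G2:
  (0,1) → (φ(0),φ(1)) = (2,5) ∈ E(G2) ✓
  (0,2) → (φ(0),φ(2)) = (5,8) ∈ E(G2) ✓
  (0,3) → (φ(0),φ(3)) = (5,9) ∈ E(G2) ✓
  (0,4) → (φ(0),φ(4)) = (0,5) ∈ E(G2) ✓
  (0,5) → (φ(0),φ(5)) = (3,5) ∈ E(G2) ✓
  (0,6) → (φ(0),φ(6)) = (5,6) ∈ E(G2) ✓
  (0,7) → (φ(0),φ(7)) = (5,7) ∈ E(G2) ✓
  (0,8) → (φ(0),φ(8)) = (1,5) ∈ E(G2) ✓
  (1,3) → (φ(1),φ(3)) = (2,9) ∈ E(G2) ✓
  (2,3) → (φ(2),φ(3)) = (8,9) ∈ E(G2) ✓
  (2,6) → (φ(2),φ(6)) = (6,8) ∈ E(G2) ✓
  (2,7) → (φ(2),φ(7)) = (7,8) ∈ E(G2) ✓
  (2,9) → (φ(2),φ(9)) = (4,8) ∈ E(G2) ✓
  (3,5) → (φ(3),φ(5)) = (3,9) ∈ E(G2) ✓
  (3,6) → (φ(3),φ(6)) = (6,9) ∈ E(G2) ✓
  (3,8) → (φ(3),φ(8)) = (1,9) ∈ E(G2) ✓
  (3,9) → (φ(3),φ(9)) = (4,9) ∈ E(G2) ✓
  (4,6) → (φ(4),φ(6)) = (0,6) ∈ E(G2) ✓
  (4,7) → (φ(4),φ(7)) = (0,7) ∈ E(G2) ✓
  (4,8) → (φ(4),φ(8)) = (0,1) ∈ E(G2) ✓
  (4,9) → (φ(4),φ(9)) = (0,4) ∈ E(G2) ✓
  (5,7) → (φ(5),φ(7)) = (3,7) ∈ E(G2) ✓
  (5,9) → (φ(5),φ(9)) = (3,4) ∈ E(G2) ✓
  (6,7) → (φ(6),φ(7)) = (6,7) ∈ E(G2) ✓
  (6,8) → (φ(6),φ(8)) = (1,6) ∈ E(G2) ✓
  (7,8) → (φ(7),φ(8)) = (1,7) ∈ E(G2) ✓
  (7,9) → (φ(7),φ(9)) = (4,7) ∈ E(G2) ✓
All 27 edges of G1 map to edges of G2, and |E(G1)| = |E(G2)| = 27, so φ is a bijection on edges as well as vertices. Hence G1 ≅ G2.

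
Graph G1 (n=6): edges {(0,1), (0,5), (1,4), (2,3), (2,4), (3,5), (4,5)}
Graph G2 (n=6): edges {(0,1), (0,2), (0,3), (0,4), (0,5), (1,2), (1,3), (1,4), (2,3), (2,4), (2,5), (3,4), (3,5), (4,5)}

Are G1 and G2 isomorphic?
No, not isomorphic

The graphs are NOT isomorphic.

Counting triangles (3-cliques): G1 has 0, G2 has 16.
Triangle count is an isomorphism invariant, so differing triangle counts rule out isomorphism.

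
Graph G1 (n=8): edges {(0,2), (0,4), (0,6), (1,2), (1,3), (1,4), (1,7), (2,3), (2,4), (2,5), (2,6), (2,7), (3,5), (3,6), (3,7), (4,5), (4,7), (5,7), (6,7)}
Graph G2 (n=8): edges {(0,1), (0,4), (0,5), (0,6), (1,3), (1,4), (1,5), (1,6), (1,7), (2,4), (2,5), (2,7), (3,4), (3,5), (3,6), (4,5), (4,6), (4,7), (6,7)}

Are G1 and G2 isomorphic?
Yes, isomorphic

The graphs are isomorphic.
One valid mapping φ: V(G1) → V(G2): 0→2, 1→0, 2→4, 3→6, 4→5, 5→3, 6→7, 7→1

Verify φ preserves adjacency — for each edge of G1, its image is an edge of G2:
  (0,2) → (φ(0),φ(2)) = (2,4) ∈ E(G2) ✓
  (0,4) → (φ(0),φ(4)) = (2,5) ∈ E(G2) ✓
  (0,6) → (φ(0),φ(6)) = (2,7) ∈ E(G2) ✓
  (1,2) → (φ(1),φ(2)) = (0,4) ∈ E(G2) ✓
  (1,3) → (φ(1),φ(3)) = (0,6) ∈ E(G2) ✓
  (1,4) → (φ(1),φ(4)) = (0,5) ∈ E(G2) ✓
  (1,7) → (φ(1),φ(7)) = (0,1) ∈ E(G2) ✓
  (2,3) → (φ(2),φ(3)) = (4,6) ∈ E(G2) ✓
  (2,4) → (φ(2),φ(4)) = (4,5) ∈ E(G2) ✓
  (2,5) → (φ(2),φ(5)) = (3,4) ∈ E(G2) ✓
  (2,6) → (φ(2),φ(6)) = (4,7) ∈ E(G2) ✓
  (2,7) → (φ(2),φ(7)) = (1,4) ∈ E(G2) ✓
  (3,5) → (φ(3),φ(5)) = (3,6) ∈ E(G2) ✓
  (3,6) → (φ(3),φ(6)) = (6,7) ∈ E(G2) ✓
  (3,7) → (φ(3),φ(7)) = (1,6) ∈ E(G2) ✓
  (4,5) → (φ(4),φ(5)) = (3,5) ∈ E(G2) ✓
  (4,7) → (φ(4),φ(7)) = (1,5) ∈ E(G2) ✓
  (5,7) → (φ(5),φ(7)) = (1,3) ∈ E(G2) ✓
  (6,7) → (φ(6),φ(7)) = (1,7) ∈ E(G2) ✓
All 19 edges of G1 map to edges of G2, and |E(G1)| = |E(G2)| = 19, so φ is a bijection on edges as well as vertices. Hence G1 ≅ G2.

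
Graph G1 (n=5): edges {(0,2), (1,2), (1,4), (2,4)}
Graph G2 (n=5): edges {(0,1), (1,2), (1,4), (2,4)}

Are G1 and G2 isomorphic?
Yes, isomorphic

The graphs are isomorphic.
One valid mapping φ: V(G1) → V(G2): 0→0, 1→4, 2→1, 3→3, 4→2

Verify φ preserves adjacency — for each edge of G1, its image is an edge of G2:
  (0,2) → (φ(0),φ(2)) = (0,1) ∈ E(G2) ✓
  (1,2) → (φ(1),φ(2)) = (1,4) ∈ E(G2) ✓
  (1,4) → (φ(1),φ(4)) = (2,4) ∈ E(G2) ✓
  (2,4) → (φ(2),φ(4)) = (1,2) ∈ E(G2) ✓
All 4 edges of G1 map to edges of G2, and |E(G1)| = |E(G2)| = 4, so φ is a bijection on edges as well as vertices. Hence G1 ≅ G2.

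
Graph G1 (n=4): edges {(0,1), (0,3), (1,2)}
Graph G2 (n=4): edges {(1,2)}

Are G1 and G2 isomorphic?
No, not isomorphic

The graphs are NOT isomorphic.

Degrees in G1: deg(0)=2, deg(1)=2, deg(2)=1, deg(3)=1.
Sorted degree sequence of G1: [2, 2, 1, 1].
Degrees in G2: deg(0)=0, deg(1)=1, deg(2)=1, deg(3)=0.
Sorted degree sequence of G2: [1, 1, 0, 0].
The (sorted) degree sequence is an isomorphism invariant, so since G1 and G2 have different degree sequences they cannot be isomorphic.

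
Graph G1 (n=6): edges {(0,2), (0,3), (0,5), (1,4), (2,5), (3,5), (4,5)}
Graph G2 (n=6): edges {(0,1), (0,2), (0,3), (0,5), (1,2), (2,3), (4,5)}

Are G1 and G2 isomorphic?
Yes, isomorphic

The graphs are isomorphic.
One valid mapping φ: V(G1) → V(G2): 0→2, 1→4, 2→1, 3→3, 4→5, 5→0

Verify φ preserves adjacency — for each edge of G1, its image is an edge of G2:
  (0,2) → (φ(0),φ(2)) = (1,2) ∈ E(G2) ✓
  (0,3) → (φ(0),φ(3)) = (2,3) ∈ E(G2) ✓
  (0,5) → (φ(0),φ(5)) = (0,2) ∈ E(G2) ✓
  (1,4) → (φ(1),φ(4)) = (4,5) ∈ E(G2) ✓
  (2,5) → (φ(2),φ(5)) = (0,1) ∈ E(G2) ✓
  (3,5) → (φ(3),φ(5)) = (0,3) ∈ E(G2) ✓
  (4,5) → (φ(4),φ(5)) = (0,5) ∈ E(G2) ✓
All 7 edges of G1 map to edges of G2, and |E(G1)| = |E(G2)| = 7, so φ is a bijection on edges as well as vertices. Hence G1 ≅ G2.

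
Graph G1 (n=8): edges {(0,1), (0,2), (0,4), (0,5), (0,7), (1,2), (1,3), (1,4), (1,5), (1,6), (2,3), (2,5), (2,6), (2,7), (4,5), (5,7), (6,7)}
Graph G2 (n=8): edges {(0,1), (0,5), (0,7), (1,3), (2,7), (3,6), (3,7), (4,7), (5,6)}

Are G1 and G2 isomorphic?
No, not isomorphic

The graphs are NOT isomorphic.

Degrees in G1: deg(0)=5, deg(1)=6, deg(2)=6, deg(3)=2, deg(4)=3, deg(5)=5, deg(6)=3, deg(7)=4.
Sorted degree sequence of G1: [6, 6, 5, 5, 4, 3, 3, 2].
Degrees in G2: deg(0)=3, deg(1)=2, deg(2)=1, deg(3)=3, deg(4)=1, deg(5)=2, deg(6)=2, deg(7)=4.
Sorted degree sequence of G2: [4, 3, 3, 2, 2, 2, 1, 1].
The (sorted) degree sequence is an isomorphism invariant, so since G1 and G2 have different degree sequences they cannot be isomorphic.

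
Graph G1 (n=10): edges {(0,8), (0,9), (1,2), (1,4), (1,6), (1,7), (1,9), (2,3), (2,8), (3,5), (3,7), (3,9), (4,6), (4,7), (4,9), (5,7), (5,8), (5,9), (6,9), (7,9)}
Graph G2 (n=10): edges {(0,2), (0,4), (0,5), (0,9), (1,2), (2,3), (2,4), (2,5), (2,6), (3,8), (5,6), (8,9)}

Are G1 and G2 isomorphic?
No, not isomorphic

The graphs are NOT isomorphic.

Connected components of G1: 1 component(s) with vertex sets [[0, 1, 2, 3, 4, 5, 6, 7, 8, 9]], sizes [10].
Connected components of G2: 2 component(s) with vertex sets [[7], [0, 1, 2, 3, 4, 5, 6, 8, 9]], sizes [1, 9].
The number of connected components (and the multiset of component sizes) is an isomorphism invariant — an isomorphism maps each component of G1 bijectively onto a component of G2. Since G1 has 1 component(s) and G2 has 2, they cannot be isomorphic.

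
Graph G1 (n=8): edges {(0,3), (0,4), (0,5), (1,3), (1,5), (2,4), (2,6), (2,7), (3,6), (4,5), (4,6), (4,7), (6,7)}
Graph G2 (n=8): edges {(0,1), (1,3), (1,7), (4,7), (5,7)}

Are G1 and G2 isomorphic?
No, not isomorphic

The graphs are NOT isomorphic.

Connected components of G1: 1 component(s) with vertex sets [[0, 1, 2, 3, 4, 5, 6, 7]], sizes [8].
Connected components of G2: 3 component(s) with vertex sets [[2], [6], [0, 1, 3, 4, 5, 7]], sizes [1, 1, 6].
The number of connected components (and the multiset of component sizes) is an isomorphism invariant — an isomorphism maps each component of G1 bijectively onto a component of G2. Since G1 has 1 component(s) and G2 has 3, they cannot be isomorphic.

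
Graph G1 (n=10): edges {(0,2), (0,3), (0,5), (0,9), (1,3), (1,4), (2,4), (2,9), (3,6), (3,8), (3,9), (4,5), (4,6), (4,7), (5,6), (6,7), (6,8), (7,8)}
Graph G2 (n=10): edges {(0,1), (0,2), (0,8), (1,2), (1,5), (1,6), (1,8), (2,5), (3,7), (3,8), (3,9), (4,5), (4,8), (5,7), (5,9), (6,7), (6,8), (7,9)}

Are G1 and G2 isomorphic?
Yes, isomorphic

The graphs are isomorphic.
One valid mapping φ: V(G1) → V(G2): 0→7, 1→4, 2→3, 3→5, 4→8, 5→6, 6→1, 7→0, 8→2, 9→9

Verify φ preserves adjacency — for each edge of G1, its image is an edge of G2:
  (0,2) → (φ(0),φ(2)) = (3,7) ∈ E(G2) ✓
  (0,3) → (φ(0),φ(3)) = (5,7) ∈ E(G2) ✓
  (0,5) → (φ(0),φ(5)) = (6,7) ∈ E(G2) ✓
  (0,9) → (φ(0),φ(9)) = (7,9) ∈ E(G2) ✓
  (1,3) → (φ(1),φ(3)) = (4,5) ∈ E(G2) ✓
  (1,4) → (φ(1),φ(4)) = (4,8) ∈ E(G2) ✓
  (2,4) → (φ(2),φ(4)) = (3,8) ∈ E(G2) ✓
  (2,9) → (φ(2),φ(9)) = (3,9) ∈ E(G2) ✓
  (3,6) → (φ(3),φ(6)) = (1,5) ∈ E(G2) ✓
  (3,8) → (φ(3),φ(8)) = (2,5) ∈ E(G2) ✓
  (3,9) → (φ(3),φ(9)) = (5,9) ∈ E(G2) ✓
  (4,5) → (φ(4),φ(5)) = (6,8) ∈ E(G2) ✓
  (4,6) → (φ(4),φ(6)) = (1,8) ∈ E(G2) ✓
  (4,7) → (φ(4),φ(7)) = (0,8) ∈ E(G2) ✓
  (5,6) → (φ(5),φ(6)) = (1,6) ∈ E(G2) ✓
  (6,7) → (φ(6),φ(7)) = (0,1) ∈ E(G2) ✓
  (6,8) → (φ(6),φ(8)) = (1,2) ∈ E(G2) ✓
  (7,8) → (φ(7),φ(8)) = (0,2) ∈ E(G2) ✓
All 18 edges of G1 map to edges of G2, and |E(G1)| = |E(G2)| = 18, so φ is a bijection on edges as well as vertices. Hence G1 ≅ G2.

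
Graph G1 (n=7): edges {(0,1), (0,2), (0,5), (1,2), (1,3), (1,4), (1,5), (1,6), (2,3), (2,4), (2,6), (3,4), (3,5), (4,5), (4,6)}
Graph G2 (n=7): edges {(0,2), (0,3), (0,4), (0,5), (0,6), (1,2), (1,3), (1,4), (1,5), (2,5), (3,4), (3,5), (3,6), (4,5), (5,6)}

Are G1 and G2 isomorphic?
Yes, isomorphic

The graphs are isomorphic.
One valid mapping φ: V(G1) → V(G2): 0→2, 1→5, 2→0, 3→4, 4→3, 5→1, 6→6

Verify φ preserves adjacency — for each edge of G1, its image is an edge of G2:
  (0,1) → (φ(0),φ(1)) = (2,5) ∈ E(G2) ✓
  (0,2) → (φ(0),φ(2)) = (0,2) ∈ E(G2) ✓
  (0,5) → (φ(0),φ(5)) = (1,2) ∈ E(G2) ✓
  (1,2) → (φ(1),φ(2)) = (0,5) ∈ E(G2) ✓
  (1,3) → (φ(1),φ(3)) = (4,5) ∈ E(G2) ✓
  (1,4) → (φ(1),φ(4)) = (3,5) ∈ E(G2) ✓
  (1,5) → (φ(1),φ(5)) = (1,5) ∈ E(G2) ✓
  (1,6) → (φ(1),φ(6)) = (5,6) ∈ E(G2) ✓
  (2,3) → (φ(2),φ(3)) = (0,4) ∈ E(G2) ✓
  (2,4) → (φ(2),φ(4)) = (0,3) ∈ E(G2) ✓
  (2,6) → (φ(2),φ(6)) = (0,6) ∈ E(G2) ✓
  (3,4) → (φ(3),φ(4)) = (3,4) ∈ E(G2) ✓
  (3,5) → (φ(3),φ(5)) = (1,4) ∈ E(G2) ✓
  (4,5) → (φ(4),φ(5)) = (1,3) ∈ E(G2) ✓
  (4,6) → (φ(4),φ(6)) = (3,6) ∈ E(G2) ✓
All 15 edges of G1 map to edges of G2, and |E(G1)| = |E(G2)| = 15, so φ is a bijection on edges as well as vertices. Hence G1 ≅ G2.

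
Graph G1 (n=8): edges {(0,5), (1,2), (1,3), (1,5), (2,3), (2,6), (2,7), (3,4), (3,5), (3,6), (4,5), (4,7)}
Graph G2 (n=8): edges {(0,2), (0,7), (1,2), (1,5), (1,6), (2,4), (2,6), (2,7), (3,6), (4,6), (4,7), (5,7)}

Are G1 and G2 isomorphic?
Yes, isomorphic

The graphs are isomorphic.
One valid mapping φ: V(G1) → V(G2): 0→3, 1→4, 2→7, 3→2, 4→1, 5→6, 6→0, 7→5

Verify φ preserves adjacency — for each edge of G1, its image is an edge of G2:
  (0,5) → (φ(0),φ(5)) = (3,6) ∈ E(G2) ✓
  (1,2) → (φ(1),φ(2)) = (4,7) ∈ E(G2) ✓
  (1,3) → (φ(1),φ(3)) = (2,4) ∈ E(G2) ✓
  (1,5) → (φ(1),φ(5)) = (4,6) ∈ E(G2) ✓
  (2,3) → (φ(2),φ(3)) = (2,7) ∈ E(G2) ✓
  (2,6) → (φ(2),φ(6)) = (0,7) ∈ E(G2) ✓
  (2,7) → (φ(2),φ(7)) = (5,7) ∈ E(G2) ✓
  (3,4) → (φ(3),φ(4)) = (1,2) ∈ E(G2) ✓
  (3,5) → (φ(3),φ(5)) = (2,6) ∈ E(G2) ✓
  (3,6) → (φ(3),φ(6)) = (0,2) ∈ E(G2) ✓
  (4,5) → (φ(4),φ(5)) = (1,6) ∈ E(G2) ✓
  (4,7) → (φ(4),φ(7)) = (1,5) ∈ E(G2) ✓
All 12 edges of G1 map to edges of G2, and |E(G1)| = |E(G2)| = 12, so φ is a bijection on edges as well as vertices. Hence G1 ≅ G2.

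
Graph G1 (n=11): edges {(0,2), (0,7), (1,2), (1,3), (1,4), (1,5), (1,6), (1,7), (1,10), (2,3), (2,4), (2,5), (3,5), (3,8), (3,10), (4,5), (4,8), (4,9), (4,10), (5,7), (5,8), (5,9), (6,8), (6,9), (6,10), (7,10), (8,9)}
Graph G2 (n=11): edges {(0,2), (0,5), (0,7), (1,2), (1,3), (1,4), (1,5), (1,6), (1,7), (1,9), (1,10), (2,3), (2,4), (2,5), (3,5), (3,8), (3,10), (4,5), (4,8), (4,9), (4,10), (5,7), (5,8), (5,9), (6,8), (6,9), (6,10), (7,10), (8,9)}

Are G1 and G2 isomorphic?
No, not isomorphic

The graphs are NOT isomorphic.

Counting edges: G1 has 27 edge(s); G2 has 29 edge(s).
Edge count is an isomorphism invariant (a bijection on vertices induces a bijection on edges), so differing edge counts rule out isomorphism.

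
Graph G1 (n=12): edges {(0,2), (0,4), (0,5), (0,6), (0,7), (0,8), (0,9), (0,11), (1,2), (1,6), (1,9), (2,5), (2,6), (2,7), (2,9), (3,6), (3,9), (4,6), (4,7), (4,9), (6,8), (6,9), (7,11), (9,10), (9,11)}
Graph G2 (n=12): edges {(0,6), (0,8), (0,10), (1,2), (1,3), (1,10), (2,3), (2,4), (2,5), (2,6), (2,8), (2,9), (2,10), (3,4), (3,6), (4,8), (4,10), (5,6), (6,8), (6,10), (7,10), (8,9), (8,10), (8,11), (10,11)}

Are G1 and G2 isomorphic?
Yes, isomorphic

The graphs are isomorphic.
One valid mapping φ: V(G1) → V(G2): 0→2, 1→0, 2→6, 3→11, 4→4, 5→5, 6→8, 7→3, 8→9, 9→10, 10→7, 11→1

Verify φ preserves adjacency — for each edge of G1, its image is an edge of G2:
  (0,2) → (φ(0),φ(2)) = (2,6) ∈ E(G2) ✓
  (0,4) → (φ(0),φ(4)) = (2,4) ∈ E(G2) ✓
  (0,5) → (φ(0),φ(5)) = (2,5) ∈ E(G2) ✓
  (0,6) → (φ(0),φ(6)) = (2,8) ∈ E(G2) ✓
  (0,7) → (φ(0),φ(7)) = (2,3) ∈ E(G2) ✓
  (0,8) → (φ(0),φ(8)) = (2,9) ∈ E(G2) ✓
  (0,9) → (φ(0),φ(9)) = (2,10) ∈ E(G2) ✓
  (0,11) → (φ(0),φ(11)) = (1,2) ∈ E(G2) ✓
  (1,2) → (φ(1),φ(2)) = (0,6) ∈ E(G2) ✓
  (1,6) → (φ(1),φ(6)) = (0,8) ∈ E(G2) ✓
  (1,9) → (φ(1),φ(9)) = (0,10) ∈ E(G2) ✓
  (2,5) → (φ(2),φ(5)) = (5,6) ∈ E(G2) ✓
  (2,6) → (φ(2),φ(6)) = (6,8) ∈ E(G2) ✓
  (2,7) → (φ(2),φ(7)) = (3,6) ∈ E(G2) ✓
  (2,9) → (φ(2),φ(9)) = (6,10) ∈ E(G2) ✓
  (3,6) → (φ(3),φ(6)) = (8,11) ∈ E(G2) ✓
  (3,9) → (φ(3),φ(9)) = (10,11) ∈ E(G2) ✓
  (4,6) → (φ(4),φ(6)) = (4,8) ∈ E(G2) ✓
  (4,7) → (φ(4),φ(7)) = (3,4) ∈ E(G2) ✓
  (4,9) → (φ(4),φ(9)) = (4,10) ∈ E(G2) ✓
  (6,8) → (φ(6),φ(8)) = (8,9) ∈ E(G2) ✓
  (6,9) → (φ(6),φ(9)) = (8,10) ∈ E(G2) ✓
  (7,11) → (φ(7),φ(11)) = (1,3) ∈ E(G2) ✓
  (9,10) → (φ(9),φ(10)) = (7,10) ∈ E(G2) ✓
  (9,11) → (φ(9),φ(11)) = (1,10) ∈ E(G2) ✓
All 25 edges of G1 map to edges of G2, and |E(G1)| = |E(G2)| = 25, so φ is a bijection on edges as well as vertices. Hence G1 ≅ G2.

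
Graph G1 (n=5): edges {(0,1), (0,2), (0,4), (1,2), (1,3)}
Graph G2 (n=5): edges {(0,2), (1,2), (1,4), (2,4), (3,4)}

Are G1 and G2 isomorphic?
Yes, isomorphic

The graphs are isomorphic.
One valid mapping φ: V(G1) → V(G2): 0→4, 1→2, 2→1, 3→0, 4→3

Verify φ preserves adjacency — for each edge of G1, its image is an edge of G2:
  (0,1) → (φ(0),φ(1)) = (2,4) ∈ E(G2) ✓
  (0,2) → (φ(0),φ(2)) = (1,4) ∈ E(G2) ✓
  (0,4) → (φ(0),φ(4)) = (3,4) ∈ E(G2) ✓
  (1,2) → (φ(1),φ(2)) = (1,2) ∈ E(G2) ✓
  (1,3) → (φ(1),φ(3)) = (0,2) ∈ E(G2) ✓
All 5 edges of G1 map to edges of G2, and |E(G1)| = |E(G2)| = 5, so φ is a bijection on edges as well as vertices. Hence G1 ≅ G2.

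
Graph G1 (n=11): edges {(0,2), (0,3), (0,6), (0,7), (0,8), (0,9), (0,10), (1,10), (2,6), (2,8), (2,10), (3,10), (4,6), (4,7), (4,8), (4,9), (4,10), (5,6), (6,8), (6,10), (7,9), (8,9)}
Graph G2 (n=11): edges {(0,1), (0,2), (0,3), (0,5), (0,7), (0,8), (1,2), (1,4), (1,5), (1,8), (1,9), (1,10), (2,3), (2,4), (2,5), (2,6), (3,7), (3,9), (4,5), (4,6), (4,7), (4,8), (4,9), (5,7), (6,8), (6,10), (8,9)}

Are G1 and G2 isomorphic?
No, not isomorphic

The graphs are NOT isomorphic.

Counting triangles (3-cliques): G1 has 14, G2 has 18.
Triangle count is an isomorphism invariant, so differing triangle counts rule out isomorphism.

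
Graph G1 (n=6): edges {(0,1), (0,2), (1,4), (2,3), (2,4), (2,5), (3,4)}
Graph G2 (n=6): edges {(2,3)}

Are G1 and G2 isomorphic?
No, not isomorphic

The graphs are NOT isomorphic.

Connected components of G1: 1 component(s) with vertex sets [[0, 1, 2, 3, 4, 5]], sizes [6].
Connected components of G2: 5 component(s) with vertex sets [[0], [1], [4], [5], [2, 3]], sizes [1, 1, 1, 1, 2].
The number of connected components (and the multiset of component sizes) is an isomorphism invariant — an isomorphism maps each component of G1 bijectively onto a component of G2. Since G1 has 1 component(s) and G2 has 5, they cannot be isomorphic.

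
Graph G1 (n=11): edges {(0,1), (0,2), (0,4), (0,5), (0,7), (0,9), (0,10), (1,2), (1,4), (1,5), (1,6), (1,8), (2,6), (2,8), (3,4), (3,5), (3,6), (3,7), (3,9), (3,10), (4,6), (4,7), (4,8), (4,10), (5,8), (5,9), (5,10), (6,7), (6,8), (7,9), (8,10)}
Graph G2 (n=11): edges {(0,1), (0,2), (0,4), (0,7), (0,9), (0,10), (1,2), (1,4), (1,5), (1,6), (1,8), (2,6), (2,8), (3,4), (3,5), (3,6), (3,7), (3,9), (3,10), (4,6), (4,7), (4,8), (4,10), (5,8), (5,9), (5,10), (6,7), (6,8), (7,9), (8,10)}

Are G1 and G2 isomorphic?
No, not isomorphic

The graphs are NOT isomorphic.

Counting edges: G1 has 31 edge(s); G2 has 30 edge(s).
Edge count is an isomorphism invariant (a bijection on vertices induces a bijection on edges), so differing edge counts rule out isomorphism.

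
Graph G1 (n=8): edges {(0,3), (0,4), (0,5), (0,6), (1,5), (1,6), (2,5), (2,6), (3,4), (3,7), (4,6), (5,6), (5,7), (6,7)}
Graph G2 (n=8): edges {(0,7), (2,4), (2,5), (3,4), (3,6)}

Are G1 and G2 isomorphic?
No, not isomorphic

The graphs are NOT isomorphic.

Connected components of G1: 1 component(s) with vertex sets [[0, 1, 2, 3, 4, 5, 6, 7]], sizes [8].
Connected components of G2: 3 component(s) with vertex sets [[1], [0, 7], [2, 3, 4, 5, 6]], sizes [1, 2, 5].
The number of connected components (and the multiset of component sizes) is an isomorphism invariant — an isomorphism maps each component of G1 bijectively onto a component of G2. Since G1 has 1 component(s) and G2 has 3, they cannot be isomorphic.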